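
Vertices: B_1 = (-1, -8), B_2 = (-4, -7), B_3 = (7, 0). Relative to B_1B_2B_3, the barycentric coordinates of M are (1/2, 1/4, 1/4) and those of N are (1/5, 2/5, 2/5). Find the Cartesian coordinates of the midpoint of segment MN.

Barycentric coordinates of the midpoint are the average: (7/20, 13/40, 13/40).
Converting: (7/20)·B_1 + (13/40)·B_2 + (13/40)·B_3 = (5/8, -203/40).

(5/8, -203/40)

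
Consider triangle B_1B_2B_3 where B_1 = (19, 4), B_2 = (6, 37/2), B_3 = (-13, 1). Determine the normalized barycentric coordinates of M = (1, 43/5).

Signed area of the reference triangle: [B_1B_2B_3] = ½·(19·(37/2−1) + 6·(1−4) + (-13)·(4−(37/2))) = ½·(665/2 − 18 + 377/2) = 503/2.
[MB_2B_3] = ½·(1·(37/2−1) + 6·(1−(43/5)) + (-13)·(43/5−(37/2))) = ½·(35/2 − 228/5 + 1287/10) = 503/10, so the B_1-coordinate is (503/10)/(503/2) = 1/5.
[B_1MB_3] = ½·(19·(43/5−1) + 1·(1−4) + (-13)·(4−(43/5))) = ½·(722/5 − 3 + 299/5) = 503/5, so the B_2-coordinate is 2/5.
[B_1B_2M] = ½·(19·(37/2−(43/5)) + 6·(43/5−4) + 1·(4−(37/2))) = ½·(1881/10 + 138/5 − 29/2) = 503/5, so the B_3-coordinate is 2/5.
Check: 1/5 + 2/5 + 2/5 = 1.

(1/5, 2/5, 2/5)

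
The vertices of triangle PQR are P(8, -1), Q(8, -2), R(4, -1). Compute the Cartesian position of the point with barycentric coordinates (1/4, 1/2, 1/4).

S = (1/4)·P + (1/2)·Q + (1/4)·R.
x-coordinate: (1/4)·8 + (1/2)·8 + (1/4)·4 = 7.
y-coordinate: (1/4)·(-1) + (1/2)·(-2) + (1/4)·(-1) = -3/2.

(7, -3/2)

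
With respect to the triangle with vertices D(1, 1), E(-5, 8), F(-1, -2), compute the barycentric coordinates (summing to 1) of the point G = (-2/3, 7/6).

Signed area of the reference triangle: [DEF] = ½·(1·(8−(-2)) + (-5)·(-2−1) + (-1)·(1−8)) = ½·(10 + 15 + 7) = 16.
[GEF] = ½·((-2/3)·(8−(-2)) + (-5)·(-2−(7/6)) + (-1)·(7/6−8)) = ½·(-20/3 + 95/6 + 41/6) = 8, so the D-coordinate is 8/16 = 1/2.
[DGF] = ½·(1·(7/6−(-2)) + (-2/3)·(-2−1) + (-1)·(1−(7/6))) = ½·(19/6 + 2 + 1/6) = 8/3, so the E-coordinate is 1/6.
[DEG] = ½·(1·(8−(7/6)) + (-5)·(7/6−1) + (-2/3)·(1−8)) = ½·(41/6 − 5/6 + 14/3) = 16/3, so the F-coordinate is 1/3.
Check: 1/2 + 1/6 + 1/3 = 1.

(1/2, 1/6, 1/3)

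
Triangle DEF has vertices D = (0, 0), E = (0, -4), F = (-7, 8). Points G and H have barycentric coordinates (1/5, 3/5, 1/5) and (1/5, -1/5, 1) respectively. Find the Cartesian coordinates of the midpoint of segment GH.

(-21/5, 4)

Barycentric coordinates of the midpoint are the average: (1/5, 1/5, 3/5).
Converting: (1/5)·D + (1/5)·E + (3/5)·F = (-21/5, 4).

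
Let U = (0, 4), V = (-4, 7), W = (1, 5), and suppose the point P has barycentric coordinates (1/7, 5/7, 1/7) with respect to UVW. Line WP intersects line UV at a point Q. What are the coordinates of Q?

Line WP meets UV where the W-coordinate vanishes; zeroing P's W-weight and renormalizing leaves U, V-weights 1/7 : 5/7 → (1/6, 5/6).
So Q = (1/6)·U + (5/6)·V = (-10/3, 13/2).

(-10/3, 13/2)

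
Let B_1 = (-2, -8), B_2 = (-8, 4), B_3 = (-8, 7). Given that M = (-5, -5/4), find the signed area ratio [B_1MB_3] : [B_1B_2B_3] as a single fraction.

[B_1B_2B_3] = ½·((-2)·(4−7) + (-8)·(7−(-8)) + (-8)·(-8−4)) = ½·(6 − 120 + 96) = -9.
[B_1MB_3] = ½·((-2)·(-5/4−7) + (-5)·(7−(-8)) + (-8)·(-8−(-5/4))) = ½·(33/2 − 75 + 54) = -9/4, so the ratio is (-9/4)/(-9) = 1/4.

1/4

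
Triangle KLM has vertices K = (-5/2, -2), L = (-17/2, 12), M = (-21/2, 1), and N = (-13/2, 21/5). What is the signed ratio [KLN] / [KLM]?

1/5

[KLM] = ½·((-5/2)·(12−1) + (-17/2)·(1−(-2)) + (-21/2)·(-2−12)) = ½·(-55/2 − 51/2 + 147) = 47.
[KLN] = ½·((-5/2)·(12−(21/5)) + (-17/2)·(21/5−(-2)) + (-13/2)·(-2−12)) = ½·(-39/2 − 527/10 + 91) = 47/5, so the ratio is (47/5)/47 = 1/5.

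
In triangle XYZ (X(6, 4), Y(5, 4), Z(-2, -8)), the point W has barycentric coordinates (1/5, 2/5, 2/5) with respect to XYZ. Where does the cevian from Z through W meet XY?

(16/3, 4)

Line ZW meets XY where the Z-coordinate vanishes; zeroing W's Z-weight and renormalizing leaves X, Y-weights 1/5 : 2/5 → (1/3, 2/3).
So V = (1/3)·X + (2/3)·Y = (16/3, 4).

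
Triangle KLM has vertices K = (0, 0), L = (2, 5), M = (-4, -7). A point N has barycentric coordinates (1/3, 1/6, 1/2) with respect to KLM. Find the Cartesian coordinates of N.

N = (1/3)·K + (1/6)·L + (1/2)·M.
x-coordinate: (1/3)·0 + (1/6)·2 + (1/2)·(-4) = -5/3.
y-coordinate: (1/3)·0 + (1/6)·5 + (1/2)·(-7) = -8/3.

(-5/3, -8/3)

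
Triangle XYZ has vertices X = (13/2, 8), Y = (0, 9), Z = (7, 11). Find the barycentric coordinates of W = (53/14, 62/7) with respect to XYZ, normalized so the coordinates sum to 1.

(3/7, 3/7, 1/7)

Signed area of the reference triangle: [XYZ] = ½·((13/2)·(9−11) + 0·(11−8) + 7·(8−9)) = ½·(-13 + 0 − 7) = -10.
[WYZ] = ½·((53/14)·(9−11) + 0·(11−(62/7)) + 7·(62/7−9)) = ½·(-53/7 + 0 − 1) = -30/7, so the X-coordinate is (-30/7)/(-10) = 3/7.
[XWZ] = ½·((13/2)·(62/7−11) + (53/14)·(11−8) + 7·(8−(62/7))) = ½·(-195/14 + 159/14 − 6) = -30/7, so the Y-coordinate is 3/7.
[XYW] = ½·((13/2)·(9−(62/7)) + 0·(62/7−8) + (53/14)·(8−9)) = ½·(13/14 + 0 − 53/14) = -10/7, so the Z-coordinate is 1/7.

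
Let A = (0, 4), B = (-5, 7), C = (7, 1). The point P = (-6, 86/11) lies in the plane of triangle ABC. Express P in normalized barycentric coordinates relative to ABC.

(-7/11, 16/11, 2/11)

Signed area of the reference triangle: [ABC] = ½·(0·(7−1) + (-5)·(1−4) + 7·(4−7)) = ½·(0 + 15 − 21) = -3.
[PBC] = ½·((-6)·(7−1) + (-5)·(1−(86/11)) + 7·(86/11−7)) = ½·(-36 + 375/11 + 63/11) = 21/11, so the A-coordinate is (21/11)/(-3) = -7/11.
[APC] = ½·(0·(86/11−1) + (-6)·(1−4) + 7·(4−(86/11))) = ½·(0 + 18 − 294/11) = -48/11, so the B-coordinate is 16/11.
[ABP] = ½·(0·(7−(86/11)) + (-5)·(86/11−4) + (-6)·(4−7)) = ½·(0 − 210/11 + 18) = -6/11, so the C-coordinate is 2/11.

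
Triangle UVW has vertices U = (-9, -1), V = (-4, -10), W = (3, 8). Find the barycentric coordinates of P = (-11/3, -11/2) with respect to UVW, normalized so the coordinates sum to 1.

(1/6, 2/3, 1/6)

Signed area of the reference triangle: [UVW] = ½·((-9)·(-10−8) + (-4)·(8−(-1)) + 3·(-1−(-10))) = ½·(162 − 36 + 27) = 153/2.
[PVW] = ½·((-11/3)·(-10−8) + (-4)·(8−(-11/2)) + 3·(-11/2−(-10))) = ½·(66 − 54 + 27/2) = 51/4, so the U-coordinate is (51/4)/(153/2) = 1/6.
[UPW] = ½·((-9)·(-11/2−8) + (-11/3)·(8−(-1)) + 3·(-1−(-11/2))) = ½·(243/2 − 33 + 27/2) = 51, so the V-coordinate is 2/3.
[UVP] = ½·((-9)·(-10−(-11/2)) + (-4)·(-11/2−(-1)) + (-11/3)·(-1−(-10))) = ½·(81/2 + 18 − 33) = 51/4, so the W-coordinate is 1/6.
Check: 1/6 + 2/3 + 1/6 = 1.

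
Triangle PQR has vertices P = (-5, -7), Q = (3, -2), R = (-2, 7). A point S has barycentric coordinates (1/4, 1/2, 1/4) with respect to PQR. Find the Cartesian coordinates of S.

S = (1/4)·P + (1/2)·Q + (1/4)·R.
x-coordinate: (1/4)·(-5) + (1/2)·3 + (1/4)·(-2) = -1/4.
y-coordinate: (1/4)·(-7) + (1/2)·(-2) + (1/4)·7 = -1.

(-1/4, -1)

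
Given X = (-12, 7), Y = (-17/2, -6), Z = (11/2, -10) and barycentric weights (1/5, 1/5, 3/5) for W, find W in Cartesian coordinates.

W = (1/5)·X + (1/5)·Y + (3/5)·Z.
x-coordinate: (1/5)·(-12) + (1/5)·(-17/2) + (3/5)·(11/2) = -4/5.
y-coordinate: (1/5)·7 + (1/5)·(-6) + (3/5)·(-10) = -29/5.

(-4/5, -29/5)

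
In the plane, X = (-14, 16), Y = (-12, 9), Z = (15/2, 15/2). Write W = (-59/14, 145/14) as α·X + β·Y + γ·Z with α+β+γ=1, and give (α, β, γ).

Signed area of the reference triangle: [XYZ] = ½·((-14)·(9−(15/2)) + (-12)·(15/2−16) + (15/2)·(16−9)) = ½·(-21 + 102 + 105/2) = 267/4.
[WYZ] = ½·((-59/14)·(9−(15/2)) + (-12)·(15/2−(145/14)) + (15/2)·(145/14−9)) = ½·(-177/28 + 240/7 + 285/28) = 267/14, so the X-coordinate is (267/14)/(267/4) = 2/7.
[XWZ] = ½·((-14)·(145/14−(15/2)) + (-59/14)·(15/2−16) + (15/2)·(16−(145/14))) = ½·(-40 + 1003/28 + 1185/28) = 267/14, so the Y-coordinate is 2/7.
[XYW] = ½·((-14)·(9−(145/14)) + (-12)·(145/14−16) + (-59/14)·(16−9)) = ½·(19 + 474/7 − 59/2) = 801/28, so the Z-coordinate is 3/7.

(2/7, 2/7, 3/7)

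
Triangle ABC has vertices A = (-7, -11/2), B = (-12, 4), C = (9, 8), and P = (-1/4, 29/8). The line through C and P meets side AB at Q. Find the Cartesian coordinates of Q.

(-19/2, -3/4)

Barycentric coordinates of P with respect to ABC: (1/4, 1/4, 1/2).
On side AB the C-coordinate is zero; dropping P's C-weight 1/2 and renormalizing the remaining 1/4 : 1/4 gives weights 1/2, 1/2 on A, B.
Q = (1/2)·(-7, -11/2) + (1/2)·(-12, 4) = (-19/2, -3/4).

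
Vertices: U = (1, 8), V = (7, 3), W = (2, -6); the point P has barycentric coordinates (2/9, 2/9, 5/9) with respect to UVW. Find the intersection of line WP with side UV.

Line WP meets UV where the W-coordinate vanishes; zeroing P's W-weight and renormalizing leaves U, V-weights 2/9 : 2/9 → (1/2, 1/2).
So Q = (1/2)·U + (1/2)·V = (4, 11/2).

(4, 11/2)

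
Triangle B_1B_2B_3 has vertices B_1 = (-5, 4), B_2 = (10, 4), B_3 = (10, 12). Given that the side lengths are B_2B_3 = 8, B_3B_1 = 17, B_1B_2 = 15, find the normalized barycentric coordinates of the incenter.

(1/5, 17/40, 3/8)

The incenter has barycentric coordinates proportional to the opposite side lengths: (8 : 17 : 15).
Normalizing by 8+17+15 = 40 gives (1/5, 17/40, 3/8).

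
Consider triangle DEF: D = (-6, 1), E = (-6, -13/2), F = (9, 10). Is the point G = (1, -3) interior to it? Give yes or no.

no

Barycentric coordinates of G: (-14/25, 82/75, 7/15).
The three coordinates are negative, positive, positive; a point is interior exactly when all three are positive.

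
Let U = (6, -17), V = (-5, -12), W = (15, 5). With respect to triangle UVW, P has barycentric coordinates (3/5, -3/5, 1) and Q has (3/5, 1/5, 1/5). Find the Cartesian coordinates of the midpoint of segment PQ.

(68/5, -24/5)

Barycentric coordinates of the midpoint are the average: (3/5, -1/5, 3/5).
Converting: (3/5)·U + (-1/5)·V + (3/5)·W = (68/5, -24/5).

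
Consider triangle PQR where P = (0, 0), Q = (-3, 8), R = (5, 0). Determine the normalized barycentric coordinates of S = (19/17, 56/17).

Signed area of the reference triangle: [PQR] = ½·(0·(8−0) + (-3)·(0−0) + 5·(0−8)) = ½·(0 + 0 − 40) = -20.
[SQR] = ½·((19/17)·(8−0) + (-3)·(0−(56/17)) + 5·(56/17−8)) = ½·(152/17 + 168/17 − 400/17) = -40/17, so the P-coordinate is (-40/17)/(-20) = 2/17.
[PSR] = ½·(0·(56/17−0) + (19/17)·(0−0) + 5·(0−(56/17))) = ½·(0 + 0 − 280/17) = -140/17, so the Q-coordinate is 7/17.
[PQS] = ½·(0·(8−(56/17)) + (-3)·(56/17−0) + (19/17)·(0−8)) = ½·(0 − 168/17 − 152/17) = -160/17, so the R-coordinate is 8/17.

(2/17, 7/17, 8/17)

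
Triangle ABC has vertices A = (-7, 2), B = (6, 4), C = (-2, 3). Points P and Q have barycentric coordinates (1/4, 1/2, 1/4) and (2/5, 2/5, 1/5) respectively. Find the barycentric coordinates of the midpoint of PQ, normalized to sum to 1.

(13/40, 9/20, 9/40)

Since both coordinate triples sum to 1, the midpoint's barycentrics are the componentwise average.
(1/4+2/5)/2 = 13/40; similarly 9/20 and 9/40.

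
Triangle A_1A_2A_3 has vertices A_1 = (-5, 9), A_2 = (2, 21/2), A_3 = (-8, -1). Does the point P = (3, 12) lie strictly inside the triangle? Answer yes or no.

Barycentric coordinates of P: (7/131, 142/131, -18/131).
The three coordinates are positive, positive, negative; a point is interior exactly when all three are positive.

no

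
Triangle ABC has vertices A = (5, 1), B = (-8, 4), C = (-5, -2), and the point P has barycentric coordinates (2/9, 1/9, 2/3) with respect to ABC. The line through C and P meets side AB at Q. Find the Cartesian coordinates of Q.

Line CP meets AB where the C-coordinate vanishes; zeroing P's C-weight and renormalizing leaves A, B-weights 2/9 : 1/9 → (2/3, 1/3).
So Q = (2/3)·A + (1/3)·B = (2/3, 2).

(2/3, 2)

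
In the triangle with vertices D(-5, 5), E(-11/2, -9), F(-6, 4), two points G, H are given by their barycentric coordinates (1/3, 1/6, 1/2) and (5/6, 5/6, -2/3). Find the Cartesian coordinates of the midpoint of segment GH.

(-31/6, -23/12)

Barycentric coordinates of the midpoint are the average: (7/12, 1/2, -1/12).
Converting: (7/12)·D + (1/2)·E + (-1/12)·F = (-31/6, -23/12).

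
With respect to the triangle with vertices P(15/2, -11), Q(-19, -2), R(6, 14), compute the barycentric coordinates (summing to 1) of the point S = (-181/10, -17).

Signed area of the reference triangle: [PQR] = ½·((15/2)·(-2−14) + (-19)·(14−(-11)) + 6·(-11−(-2))) = ½·(-120 − 475 − 54) = -649/2.
[SQR] = ½·((-181/10)·(-2−14) + (-19)·(14−(-17)) + 6·(-17−(-2))) = ½·(1448/5 − 589 − 90) = -1947/10, so the P-coordinate is (-1947/10)/(-649/2) = 3/5.
[PSR] = ½·((15/2)·(-17−14) + (-181/10)·(14−(-11)) + 6·(-11−(-17))) = ½·(-465/2 − 905/2 + 36) = -649/2, so the Q-coordinate is 1.
[PQS] = ½·((15/2)·(-2−(-17)) + (-19)·(-17−(-11)) + (-181/10)·(-11−(-2))) = ½·(225/2 + 114 + 1629/10) = 1947/10, so the R-coordinate is -3/5.

(3/5, 1, -3/5)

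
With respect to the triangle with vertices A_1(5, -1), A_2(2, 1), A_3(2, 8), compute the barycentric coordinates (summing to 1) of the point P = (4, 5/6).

(2/3, 1/6, 1/6)

Signed area of the reference triangle: [A_1A_2A_3] = ½·(5·(1−8) + 2·(8−(-1)) + 2·(-1−1)) = ½·(-35 + 18 − 4) = -21/2.
[PA_2A_3] = ½·(4·(1−8) + 2·(8−(5/6)) + 2·(5/6−1)) = ½·(-28 + 43/3 − 1/3) = -7, so the A_1-coordinate is (-7)/(-21/2) = 2/3.
[A_1PA_3] = ½·(5·(5/6−8) + 4·(8−(-1)) + 2·(-1−(5/6))) = ½·(-215/6 + 36 − 11/3) = -7/4, so the A_2-coordinate is 1/6.
[A_1A_2P] = ½·(5·(1−(5/6)) + 2·(5/6−(-1)) + 4·(-1−1)) = ½·(5/6 + 11/3 − 8) = -7/4, so the A_3-coordinate is 1/6.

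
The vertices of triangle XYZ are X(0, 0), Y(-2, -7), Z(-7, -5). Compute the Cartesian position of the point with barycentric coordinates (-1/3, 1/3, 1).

(-23/3, -22/3)

W = (-1/3)·X + (1/3)·Y + 1·Z.
x-coordinate: (-1/3)·0 + (1/3)·(-2) + 1·(-7) = -23/3.
y-coordinate: (-1/3)·0 + (1/3)·(-7) + 1·(-5) = -22/3.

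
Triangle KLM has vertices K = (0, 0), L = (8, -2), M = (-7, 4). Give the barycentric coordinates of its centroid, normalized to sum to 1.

The centroid is the average of the vertices, so each weight is 1/3.

(1/3, 1/3, 1/3)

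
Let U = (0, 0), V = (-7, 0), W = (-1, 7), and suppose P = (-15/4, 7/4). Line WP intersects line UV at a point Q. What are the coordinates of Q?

Barycentric coordinates of P with respect to UVW: (1/4, 1/2, 1/4).
On side UV the W-coordinate is zero; dropping P's W-weight 1/4 and renormalizing the remaining 1/4 : 1/2 gives weights 1/3, 2/3 on U, V.
Q = (1/3)·(0, 0) + (2/3)·(-7, 0) = (-14/3, 0).

(-14/3, 0)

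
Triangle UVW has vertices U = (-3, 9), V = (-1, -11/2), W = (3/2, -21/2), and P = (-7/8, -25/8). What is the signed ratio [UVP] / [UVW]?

1/4

[UVW] = ½·((-3)·(-11/2−(-21/2)) + (-1)·(-21/2−9) + (3/2)·(9−(-11/2))) = ½·(-15 + 39/2 + 87/4) = 105/8.
[UVP] = ½·((-3)·(-11/2−(-25/8)) + (-1)·(-25/8−9) + (-7/8)·(9−(-11/2))) = ½·(57/8 + 97/8 − 203/16) = 105/32, so the ratio is (105/32)/(105/8) = 1/4.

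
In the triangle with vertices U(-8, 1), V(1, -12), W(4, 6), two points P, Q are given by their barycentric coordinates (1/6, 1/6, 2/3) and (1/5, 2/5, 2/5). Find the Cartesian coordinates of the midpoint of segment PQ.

(19/20, -1/60)

Barycentric coordinates of the midpoint are the average: (11/60, 17/60, 8/15).
Converting: (11/60)·U + (17/60)·V + (8/15)·W = (19/20, -1/60).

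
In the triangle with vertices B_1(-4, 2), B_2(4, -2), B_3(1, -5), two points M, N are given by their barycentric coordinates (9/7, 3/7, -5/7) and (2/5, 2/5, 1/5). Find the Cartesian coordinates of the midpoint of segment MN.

(-69/35, 15/7)

Barycentric coordinates of the midpoint are the average: (59/70, 29/70, -9/35).
Converting: (59/70)·B_1 + (29/70)·B_2 + (-9/35)·B_3 = (-69/35, 15/7).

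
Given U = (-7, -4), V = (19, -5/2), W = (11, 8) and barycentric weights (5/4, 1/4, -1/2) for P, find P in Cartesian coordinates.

(-19/2, -77/8)

P = (5/4)·U + (1/4)·V + (-1/2)·W.
x-coordinate: (5/4)·(-7) + (1/4)·19 + (-1/2)·11 = -19/2.
y-coordinate: (5/4)·(-4) + (1/4)·(-5/2) + (-1/2)·8 = -77/8.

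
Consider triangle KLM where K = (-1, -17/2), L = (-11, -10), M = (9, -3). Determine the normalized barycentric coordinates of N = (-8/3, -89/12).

(1/6, 1/2, 1/3)

Signed area of the reference triangle: [KLM] = ½·((-1)·(-10−(-3)) + (-11)·(-3−(-17/2)) + 9·(-17/2−(-10))) = ½·(7 − 121/2 + 27/2) = -20.
[NLM] = ½·((-8/3)·(-10−(-3)) + (-11)·(-3−(-89/12)) + 9·(-89/12−(-10))) = ½·(56/3 − 583/12 + 93/4) = -10/3, so the K-coordinate is (-10/3)/(-20) = 1/6.
[KNM] = ½·((-1)·(-89/12−(-3)) + (-8/3)·(-3−(-17/2)) + 9·(-17/2−(-89/12))) = ½·(53/12 − 44/3 − 39/4) = -10, so the L-coordinate is 1/2.
[KLN] = ½·((-1)·(-10−(-89/12)) + (-11)·(-89/12−(-17/2)) + (-8/3)·(-17/2−(-10))) = ½·(31/12 − 143/12 − 4) = -20/3, so the M-coordinate is 1/3.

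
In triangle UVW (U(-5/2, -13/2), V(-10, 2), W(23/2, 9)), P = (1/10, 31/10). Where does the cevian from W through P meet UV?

(-15/2, -5/6)

Barycentric coordinates of P with respect to UVW: (1/5, 2/5, 2/5).
On side UV the W-coordinate is zero; dropping P's W-weight 2/5 and renormalizing the remaining 1/5 : 2/5 gives weights 1/3, 2/3 on U, V.
Q = (1/3)·(-5/2, -13/2) + (2/3)·(-10, 2) = (-15/2, -5/6).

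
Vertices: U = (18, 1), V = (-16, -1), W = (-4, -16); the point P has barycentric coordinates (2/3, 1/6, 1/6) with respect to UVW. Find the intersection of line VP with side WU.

Line VP meets WU where the V-coordinate vanishes; zeroing P's V-weight and renormalizing leaves W, U-weights 1/6 : 2/3 → (1/5, 4/5).
So Q = (1/5)·W + (4/5)·U = (68/5, -12/5).

(68/5, -12/5)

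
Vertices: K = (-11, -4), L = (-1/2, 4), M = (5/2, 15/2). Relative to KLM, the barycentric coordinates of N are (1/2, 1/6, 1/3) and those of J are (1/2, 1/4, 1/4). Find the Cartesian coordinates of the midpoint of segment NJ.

(-39/8, 49/48)

Barycentric coordinates of the midpoint are the average: (1/2, 5/24, 7/24).
Converting: (1/2)·K + (5/24)·L + (7/24)·M = (-39/8, 49/48).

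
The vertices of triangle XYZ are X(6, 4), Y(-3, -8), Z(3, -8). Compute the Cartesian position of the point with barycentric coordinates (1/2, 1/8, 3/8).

(15/4, -2)

W = (1/2)·X + (1/8)·Y + (3/8)·Z.
x-coordinate: (1/2)·6 + (1/8)·(-3) + (3/8)·3 = 15/4.
y-coordinate: (1/2)·4 + (1/8)·(-8) + (3/8)·(-8) = -2.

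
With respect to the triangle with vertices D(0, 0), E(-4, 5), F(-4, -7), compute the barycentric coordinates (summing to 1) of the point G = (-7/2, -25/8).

Signed area of the reference triangle: [DEF] = ½·(0·(5−(-7)) + (-4)·(-7−0) + (-4)·(0−5)) = ½·(0 + 28 + 20) = 24.
[GEF] = ½·((-7/2)·(5−(-7)) + (-4)·(-7−(-25/8)) + (-4)·(-25/8−5)) = ½·(-42 + 31/2 + 65/2) = 3, so the D-coordinate is 3/24 = 1/8.
[DGF] = ½·(0·(-25/8−(-7)) + (-7/2)·(-7−0) + (-4)·(0−(-25/8))) = ½·(0 + 49/2 − 25/2) = 6, so the E-coordinate is 1/4.
[DEG] = ½·(0·(5−(-25/8)) + (-4)·(-25/8−0) + (-7/2)·(0−5)) = ½·(0 + 25/2 + 35/2) = 15, so the F-coordinate is 5/8.
Check: 1/8 + 1/4 + 5/8 = 1.

(1/8, 1/4, 5/8)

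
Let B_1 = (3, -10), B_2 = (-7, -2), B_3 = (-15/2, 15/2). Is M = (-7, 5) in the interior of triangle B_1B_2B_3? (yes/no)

yes

Barycentric coordinates of M: (1/26, 5/26, 10/13).
The three coordinates are positive, positive, positive; a point is interior exactly when all three are positive.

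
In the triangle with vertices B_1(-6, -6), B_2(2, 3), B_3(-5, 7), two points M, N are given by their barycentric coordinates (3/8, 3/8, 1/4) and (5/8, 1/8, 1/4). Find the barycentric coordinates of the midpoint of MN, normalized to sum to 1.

Since both coordinate triples sum to 1, the midpoint's barycentrics are the componentwise average.
(3/8+5/8)/2 = 1/2; similarly 1/4 and 1/4.

(1/2, 1/4, 1/4)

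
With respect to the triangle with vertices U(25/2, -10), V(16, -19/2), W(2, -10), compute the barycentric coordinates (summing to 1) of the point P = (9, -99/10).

(2/5, 1/5, 2/5)

Signed area of the reference triangle: [UVW] = ½·((25/2)·(-19/2−(-10)) + 16·(-10−(-10)) + 2·(-10−(-19/2))) = ½·(25/4 + 0 − 1) = 21/8.
[PVW] = ½·(9·(-19/2−(-10)) + 16·(-10−(-99/10)) + 2·(-99/10−(-19/2))) = ½·(9/2 − 8/5 − 4/5) = 21/20, so the U-coordinate is (21/20)/(21/8) = 2/5.
[UPW] = ½·((25/2)·(-99/10−(-10)) + 9·(-10−(-10)) + 2·(-10−(-99/10))) = ½·(5/4 + 0 − 1/5) = 21/40, so the V-coordinate is 1/5.
[UVP] = ½·((25/2)·(-19/2−(-99/10)) + 16·(-99/10−(-10)) + 9·(-10−(-19/2))) = ½·(5 + 8/5 − 9/2) = 21/20, so the W-coordinate is 2/5.
Check: 2/5 + 1/5 + 2/5 = 1.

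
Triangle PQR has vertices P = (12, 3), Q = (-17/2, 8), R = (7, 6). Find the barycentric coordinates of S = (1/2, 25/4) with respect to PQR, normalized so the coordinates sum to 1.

(1/4, 1/2, 1/4)

Signed area of the reference triangle: [PQR] = ½·(12·(8−6) + (-17/2)·(6−3) + 7·(3−8)) = ½·(24 − 51/2 − 35) = -73/4.
[SQR] = ½·((1/2)·(8−6) + (-17/2)·(6−(25/4)) + 7·(25/4−8)) = ½·(1 + 17/8 − 49/4) = -73/16, so the P-coordinate is (-73/16)/(-73/4) = 1/4.
[PSR] = ½·(12·(25/4−6) + (1/2)·(6−3) + 7·(3−(25/4))) = ½·(3 + 3/2 − 91/4) = -73/8, so the Q-coordinate is 1/2.
[PQS] = ½·(12·(8−(25/4)) + (-17/2)·(25/4−3) + (1/2)·(3−8)) = ½·(21 − 221/8 − 5/2) = -73/16, so the R-coordinate is 1/4.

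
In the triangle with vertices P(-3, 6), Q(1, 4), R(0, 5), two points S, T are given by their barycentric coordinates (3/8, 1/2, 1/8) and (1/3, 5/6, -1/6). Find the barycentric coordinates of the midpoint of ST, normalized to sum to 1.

(17/48, 2/3, -1/48)

Since both coordinate triples sum to 1, the midpoint's barycentrics are the componentwise average.
(3/8+1/3)/2 = 17/48; similarly 2/3 and -1/48.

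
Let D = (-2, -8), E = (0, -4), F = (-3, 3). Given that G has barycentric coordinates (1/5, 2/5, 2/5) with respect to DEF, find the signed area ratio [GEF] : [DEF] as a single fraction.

The signed ratio [GEF]/[DEF] equals the barycentric coordinate of G at vertex D, which is 1/5.

1/5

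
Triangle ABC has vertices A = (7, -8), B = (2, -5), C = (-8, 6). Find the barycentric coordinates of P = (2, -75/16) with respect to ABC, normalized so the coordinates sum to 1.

Signed area of the reference triangle: [ABC] = ½·(7·(-5−6) + 2·(6−(-8)) + (-8)·(-8−(-5))) = ½·(-77 + 28 + 24) = -25/2.
[PBC] = ½·(2·(-5−6) + 2·(6−(-75/16)) + (-8)·(-75/16−(-5))) = ½·(-22 + 171/8 − 5/2) = -25/16, so the A-coordinate is (-25/16)/(-25/2) = 1/8.
[APC] = ½·(7·(-75/16−6) + 2·(6−(-8)) + (-8)·(-8−(-75/16))) = ½·(-1197/16 + 28 + 53/2) = -325/32, so the B-coordinate is 13/16.
[ABP] = ½·(7·(-5−(-75/16)) + 2·(-75/16−(-8)) + 2·(-8−(-5))) = ½·(-35/16 + 53/8 − 6) = -25/32, so the C-coordinate is 1/16.
Check: 1/8 + 13/16 + 1/16 = 1.

(1/8, 13/16, 1/16)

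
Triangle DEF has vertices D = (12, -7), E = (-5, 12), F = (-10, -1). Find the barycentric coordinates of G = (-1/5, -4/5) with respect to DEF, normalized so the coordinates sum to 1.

Signed area of the reference triangle: [DEF] = ½·(12·(12−(-1)) + (-5)·(-1−(-7)) + (-10)·(-7−12)) = ½·(156 − 30 + 190) = 158.
[GEF] = ½·((-1/5)·(12−(-1)) + (-5)·(-1−(-4/5)) + (-10)·(-4/5−12)) = ½·(-13/5 + 1 + 128) = 316/5, so the D-coordinate is (316/5)/158 = 2/5.
[DGF] = ½·(12·(-4/5−(-1)) + (-1/5)·(-1−(-7)) + (-10)·(-7−(-4/5))) = ½·(12/5 − 6/5 + 62) = 158/5, so the E-coordinate is 1/5.
[DEG] = ½·(12·(12−(-4/5)) + (-5)·(-4/5−(-7)) + (-1/5)·(-7−12)) = ½·(768/5 − 31 + 19/5) = 316/5, so the F-coordinate is 2/5.

(2/5, 1/5, 2/5)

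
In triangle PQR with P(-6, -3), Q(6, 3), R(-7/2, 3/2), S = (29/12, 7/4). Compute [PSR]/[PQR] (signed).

2/3

[PQR] = ½·((-6)·(3−(3/2)) + 6·(3/2−(-3)) + (-7/2)·(-3−3)) = ½·(-9 + 27 + 21) = 39/2.
[PSR] = ½·((-6)·(7/4−(3/2)) + (29/12)·(3/2−(-3)) + (-7/2)·(-3−(7/4))) = ½·(-3/2 + 87/8 + 133/8) = 13, so the ratio is 13/(39/2) = 2/3.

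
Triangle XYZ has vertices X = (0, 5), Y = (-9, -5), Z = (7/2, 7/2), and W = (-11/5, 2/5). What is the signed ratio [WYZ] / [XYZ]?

[XYZ] = ½·(0·(-5−(7/2)) + (-9)·(7/2−5) + (7/2)·(5−(-5))) = ½·(0 + 27/2 + 35) = 97/4.
[WYZ] = ½·((-11/5)·(-5−(7/2)) + (-9)·(7/2−(2/5)) + (7/2)·(2/5−(-5))) = ½·(187/10 − 279/10 + 189/10) = 97/20, so the ratio is (97/20)/(97/4) = 1/5.

1/5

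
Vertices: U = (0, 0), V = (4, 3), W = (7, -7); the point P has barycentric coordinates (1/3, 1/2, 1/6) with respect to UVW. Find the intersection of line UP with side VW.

Line UP meets VW where the U-coordinate vanishes; zeroing P's U-weight and renormalizing leaves V, W-weights 1/2 : 1/6 → (3/4, 1/4).
So Q = (3/4)·V + (1/4)·W = (19/4, 1/2).

(19/4, 1/2)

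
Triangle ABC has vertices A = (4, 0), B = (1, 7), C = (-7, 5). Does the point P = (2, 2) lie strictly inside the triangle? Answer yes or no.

Barycentric coordinates of P: (21/31, 6/31, 4/31).
The three coordinates are positive, positive, positive; a point is interior exactly when all three are positive.

yes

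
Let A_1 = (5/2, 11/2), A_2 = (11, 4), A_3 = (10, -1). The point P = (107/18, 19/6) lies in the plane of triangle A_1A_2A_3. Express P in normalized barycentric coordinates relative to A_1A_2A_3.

(5/9, 1/9, 1/3)

Signed area of the reference triangle: [A_1A_2A_3] = ½·((5/2)·(4−(-1)) + 11·(-1−(11/2)) + 10·(11/2−4)) = ½·(25/2 − 143/2 + 15) = -22.
[PA_2A_3] = ½·((107/18)·(4−(-1)) + 11·(-1−(19/6)) + 10·(19/6−4)) = ½·(535/18 − 275/6 − 25/3) = -110/9, so the A_1-coordinate is (-110/9)/(-22) = 5/9.
[A_1PA_3] = ½·((5/2)·(19/6−(-1)) + (107/18)·(-1−(11/2)) + 10·(11/2−(19/6))) = ½·(125/12 − 1391/36 + 70/3) = -22/9, so the A_2-coordinate is 1/9.
[A_1A_2P] = ½·((5/2)·(4−(19/6)) + 11·(19/6−(11/2)) + (107/18)·(11/2−4)) = ½·(25/12 − 77/3 + 107/12) = -22/3, so the A_3-coordinate is 1/3.
Check: 5/9 + 1/9 + 1/3 = 1.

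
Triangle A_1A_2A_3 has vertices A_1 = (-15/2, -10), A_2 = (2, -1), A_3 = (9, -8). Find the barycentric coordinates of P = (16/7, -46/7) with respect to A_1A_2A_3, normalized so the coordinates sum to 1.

(2/7, 2/7, 3/7)

Signed area of the reference triangle: [A_1A_2A_3] = ½·((-15/2)·(-1−(-8)) + 2·(-8−(-10)) + 9·(-10−(-1))) = ½·(-105/2 + 4 − 81) = -259/4.
[PA_2A_3] = ½·((16/7)·(-1−(-8)) + 2·(-8−(-46/7)) + 9·(-46/7−(-1))) = ½·(16 − 20/7 − 351/7) = -37/2, so the A_1-coordinate is (-37/2)/(-259/4) = 2/7.
[A_1PA_3] = ½·((-15/2)·(-46/7−(-8)) + (16/7)·(-8−(-10)) + 9·(-10−(-46/7))) = ½·(-75/7 + 32/7 − 216/7) = -37/2, so the A_2-coordinate is 2/7.
[A_1A_2P] = ½·((-15/2)·(-1−(-46/7)) + 2·(-46/7−(-10)) + (16/7)·(-10−(-1))) = ½·(-585/14 + 48/7 − 144/7) = -111/4, so the A_3-coordinate is 3/7.
Check: 2/7 + 2/7 + 3/7 = 1.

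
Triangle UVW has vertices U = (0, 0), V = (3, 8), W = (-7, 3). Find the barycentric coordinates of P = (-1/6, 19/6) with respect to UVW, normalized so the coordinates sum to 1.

(1/2, 1/3, 1/6)

Signed area of the reference triangle: [UVW] = ½·(0·(8−3) + 3·(3−0) + (-7)·(0−8)) = ½·(0 + 9 + 56) = 65/2.
[PVW] = ½·((-1/6)·(8−3) + 3·(3−(19/6)) + (-7)·(19/6−8)) = ½·(-5/6 − 1/2 + 203/6) = 65/4, so the U-coordinate is (65/4)/(65/2) = 1/2.
[UPW] = ½·(0·(19/6−3) + (-1/6)·(3−0) + (-7)·(0−(19/6))) = ½·(0 − 1/2 + 133/6) = 65/6, so the V-coordinate is 1/3.
[UVP] = ½·(0·(8−(19/6)) + 3·(19/6−0) + (-1/6)·(0−8)) = ½·(0 + 19/2 + 4/3) = 65/12, so the W-coordinate is 1/6.
Check: 1/2 + 1/3 + 1/6 = 1.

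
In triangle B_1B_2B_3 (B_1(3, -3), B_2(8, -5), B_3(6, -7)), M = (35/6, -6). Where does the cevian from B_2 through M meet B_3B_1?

(27/5, -31/5)

Barycentric coordinates of M with respect to B_1B_2B_3: (1/6, 1/6, 2/3).
On side B_3B_1 the B_2-coordinate is zero; dropping M's B_2-weight 1/6 and renormalizing the remaining 2/3 : 1/6 gives weights 4/5, 1/5 on B_3, B_1.
N = (4/5)·(6, -7) + (1/5)·(3, -3) = (27/5, -31/5).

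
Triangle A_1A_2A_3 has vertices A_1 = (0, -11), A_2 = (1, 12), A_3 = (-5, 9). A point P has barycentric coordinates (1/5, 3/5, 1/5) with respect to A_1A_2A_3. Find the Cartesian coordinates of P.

P = (1/5)·A_1 + (3/5)·A_2 + (1/5)·A_3.
x-coordinate: (1/5)·0 + (3/5)·1 + (1/5)·(-5) = -2/5.
y-coordinate: (1/5)·(-11) + (3/5)·12 + (1/5)·9 = 34/5.

(-2/5, 34/5)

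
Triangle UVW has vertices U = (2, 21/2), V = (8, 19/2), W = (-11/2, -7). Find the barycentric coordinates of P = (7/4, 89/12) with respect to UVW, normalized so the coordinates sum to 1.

(2/3, 1/6, 1/6)

Signed area of the reference triangle: [UVW] = ½·(2·(19/2−(-7)) + 8·(-7−(21/2)) + (-11/2)·(21/2−(19/2))) = ½·(33 − 140 − 11/2) = -225/4.
[PVW] = ½·((7/4)·(19/2−(-7)) + 8·(-7−(89/12)) + (-11/2)·(89/12−(19/2))) = ½·(231/8 − 346/3 + 275/24) = -75/2, so the U-coordinate is (-75/2)/(-225/4) = 2/3.
[UPW] = ½·(2·(89/12−(-7)) + (7/4)·(-7−(21/2)) + (-11/2)·(21/2−(89/12))) = ½·(173/6 − 245/8 − 407/24) = -75/8, so the V-coordinate is 1/6.
[UVP] = ½·(2·(19/2−(89/12)) + 8·(89/12−(21/2)) + (7/4)·(21/2−(19/2))) = ½·(25/6 − 74/3 + 7/4) = -75/8, so the W-coordinate is 1/6.
Check: 2/3 + 1/6 + 1/6 = 1.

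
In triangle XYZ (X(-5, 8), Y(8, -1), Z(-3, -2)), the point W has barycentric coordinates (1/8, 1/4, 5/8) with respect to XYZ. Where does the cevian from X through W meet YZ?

Line XW meets YZ where the X-coordinate vanishes; zeroing W's X-weight and renormalizing leaves Y, Z-weights 1/4 : 5/8 → (2/7, 5/7).
So V = (2/7)·Y + (5/7)·Z = (1/7, -12/7).

(1/7, -12/7)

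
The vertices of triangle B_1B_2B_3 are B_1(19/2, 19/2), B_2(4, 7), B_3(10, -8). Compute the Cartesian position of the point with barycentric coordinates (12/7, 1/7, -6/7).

M = (12/7)·B_1 + (1/7)·B_2 + (-6/7)·B_3.
x-coordinate: (12/7)·(19/2) + (1/7)·4 + (-6/7)·10 = 58/7.
y-coordinate: (12/7)·(19/2) + (1/7)·7 + (-6/7)·(-8) = 169/7.

(58/7, 169/7)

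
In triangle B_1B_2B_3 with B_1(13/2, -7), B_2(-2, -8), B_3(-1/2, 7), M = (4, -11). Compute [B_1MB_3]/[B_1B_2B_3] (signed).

[B_1B_2B_3] = ½·((13/2)·(-8−7) + (-2)·(7−(-7)) + (-1/2)·(-7−(-8))) = ½·(-195/2 − 28 − 1/2) = -63.
[B_1MB_3] = ½·((13/2)·(-11−7) + 4·(7−(-7)) + (-1/2)·(-7−(-11))) = ½·(-117 + 56 − 2) = -63/2, so the ratio is (-63/2)/(-63) = 1/2.

1/2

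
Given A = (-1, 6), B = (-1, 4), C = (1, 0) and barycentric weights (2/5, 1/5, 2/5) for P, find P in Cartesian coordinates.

(-1/5, 16/5)

P = (2/5)·A + (1/5)·B + (2/5)·C.
x-coordinate: (2/5)·(-1) + (1/5)·(-1) + (2/5)·1 = -1/5.
y-coordinate: (2/5)·6 + (1/5)·4 + (2/5)·0 = 16/5.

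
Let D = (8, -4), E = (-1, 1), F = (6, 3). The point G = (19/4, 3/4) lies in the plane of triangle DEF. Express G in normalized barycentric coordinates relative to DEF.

Signed area of the reference triangle: [DEF] = ½·(8·(1−3) + (-1)·(3−(-4)) + 6·(-4−1)) = ½·(-16 − 7 − 30) = -53/2.
[GEF] = ½·((19/4)·(1−3) + (-1)·(3−(3/4)) + 6·(3/4−1)) = ½·(-19/2 − 9/4 − 3/2) = -53/8, so the D-coordinate is (-53/8)/(-53/2) = 1/4.
[DGF] = ½·(8·(3/4−3) + (19/4)·(3−(-4)) + 6·(-4−(3/4))) = ½·(-18 + 133/4 − 57/2) = -53/8, so the E-coordinate is 1/4.
[DEG] = ½·(8·(1−(3/4)) + (-1)·(3/4−(-4)) + (19/4)·(-4−1)) = ½·(2 − 19/4 − 95/4) = -53/4, so the F-coordinate is 1/2.
Check: 1/4 + 1/4 + 1/2 = 1.

(1/4, 1/4, 1/2)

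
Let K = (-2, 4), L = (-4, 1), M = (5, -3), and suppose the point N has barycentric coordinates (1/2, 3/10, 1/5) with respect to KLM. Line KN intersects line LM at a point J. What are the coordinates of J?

(-2/5, -3/5)

Line KN meets LM where the K-coordinate vanishes; zeroing N's K-weight and renormalizing leaves L, M-weights 3/10 : 1/5 → (3/5, 2/5).
So J = (3/5)·L + (2/5)·M = (-2/5, -3/5).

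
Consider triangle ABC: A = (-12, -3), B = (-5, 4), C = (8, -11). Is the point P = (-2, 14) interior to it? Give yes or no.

Barycentric coordinates of P: (-25/28, 15/7, -1/4).
The three coordinates are negative, positive, negative; a point is interior exactly when all three are positive.

no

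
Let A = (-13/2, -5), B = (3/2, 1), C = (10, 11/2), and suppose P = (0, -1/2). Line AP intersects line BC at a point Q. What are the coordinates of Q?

(13/3, 5/2)

Barycentric coordinates of P with respect to ABC: (2/5, 2/5, 1/5).
On side BC the A-coordinate is zero; dropping P's A-weight 2/5 and renormalizing the remaining 2/5 : 1/5 gives weights 2/3, 1/3 on B, C.
Q = (2/3)·(3/2, 1) + (1/3)·(10, 11/2) = (13/3, 5/2).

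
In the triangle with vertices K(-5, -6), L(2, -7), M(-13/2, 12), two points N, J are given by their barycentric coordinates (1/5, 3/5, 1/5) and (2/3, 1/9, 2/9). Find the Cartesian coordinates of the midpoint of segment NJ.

(-509/180, -23/9)

Barycentric coordinates of the midpoint are the average: (13/30, 16/45, 19/90).
Converting: (13/30)·K + (16/45)·L + (19/90)·M = (-509/180, -23/9).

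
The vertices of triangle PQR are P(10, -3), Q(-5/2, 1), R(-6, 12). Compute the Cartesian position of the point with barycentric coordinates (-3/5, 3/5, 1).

S = (-3/5)·P + (3/5)·Q + 1·R.
x-coordinate: (-3/5)·10 + (3/5)·(-5/2) + 1·(-6) = -27/2.
y-coordinate: (-3/5)·(-3) + (3/5)·1 + 1·12 = 72/5.

(-27/2, 72/5)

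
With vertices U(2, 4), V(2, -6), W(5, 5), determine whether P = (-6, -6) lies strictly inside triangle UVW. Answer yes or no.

no

Barycentric coordinates of P: (44/15, 11/15, -8/3).
The three coordinates are positive, positive, negative; a point is interior exactly when all three are positive.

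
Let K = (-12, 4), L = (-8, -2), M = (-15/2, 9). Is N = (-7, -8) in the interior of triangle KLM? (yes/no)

Barycentric coordinates of N: (-14/47, 79/47, -18/47).
The three coordinates are negative, positive, negative; a point is interior exactly when all three are positive.

no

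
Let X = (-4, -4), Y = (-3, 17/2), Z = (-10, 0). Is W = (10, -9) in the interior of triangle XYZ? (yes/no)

Barycentric coordinates of W: (233/79, 26/79, -180/79).
The three coordinates are positive, positive, negative; a point is interior exactly when all three are positive.

no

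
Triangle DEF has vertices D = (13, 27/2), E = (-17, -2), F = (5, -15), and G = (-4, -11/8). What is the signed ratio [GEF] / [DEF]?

1/4

[DEF] = ½·(13·(-2−(-15)) + (-17)·(-15−(27/2)) + 5·(27/2−(-2))) = ½·(169 + 969/2 + 155/2) = 731/2.
[GEF] = ½·((-4)·(-2−(-15)) + (-17)·(-15−(-11/8)) + 5·(-11/8−(-2))) = ½·(-52 + 1853/8 + 25/8) = 731/8, so the ratio is (731/8)/(731/2) = 1/4.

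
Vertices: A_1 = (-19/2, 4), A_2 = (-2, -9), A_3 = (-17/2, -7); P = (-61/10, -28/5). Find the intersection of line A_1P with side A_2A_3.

(-21/4, -8)

Barycentric coordinates of P with respect to A_1A_2A_3: (1/5, 2/5, 2/5).
On side A_2A_3 the A_1-coordinate is zero; dropping P's A_1-weight 1/5 and renormalizing the remaining 2/5 : 2/5 gives weights 1/2, 1/2 on A_2, A_3.
Q = (1/2)·(-2, -9) + (1/2)·(-17/2, -7) = (-21/4, -8).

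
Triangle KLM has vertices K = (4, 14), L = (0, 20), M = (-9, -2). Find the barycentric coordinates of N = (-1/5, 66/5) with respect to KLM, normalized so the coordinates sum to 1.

Signed area of the reference triangle: [KLM] = ½·(4·(20−(-2)) + 0·(-2−14) + (-9)·(14−20)) = ½·(88 + 0 + 54) = 71.
[NLM] = ½·((-1/5)·(20−(-2)) + 0·(-2−(66/5)) + (-9)·(66/5−20)) = ½·(-22/5 + 0 + 306/5) = 142/5, so the K-coordinate is (142/5)/71 = 2/5.
[KNM] = ½·(4·(66/5−(-2)) + (-1/5)·(-2−14) + (-9)·(14−(66/5))) = ½·(304/5 + 16/5 − 36/5) = 142/5, so the L-coordinate is 2/5.
[KLN] = ½·(4·(20−(66/5)) + 0·(66/5−14) + (-1/5)·(14−20)) = ½·(136/5 + 0 + 6/5) = 71/5, so the M-coordinate is 1/5.
Check: 2/5 + 2/5 + 1/5 = 1.

(2/5, 2/5, 1/5)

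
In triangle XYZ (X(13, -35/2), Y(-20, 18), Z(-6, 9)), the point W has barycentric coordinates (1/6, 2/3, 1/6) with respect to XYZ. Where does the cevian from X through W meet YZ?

(-86/5, 81/5)

Line XW meets YZ where the X-coordinate vanishes; zeroing W's X-weight and renormalizing leaves Y, Z-weights 2/3 : 1/6 → (4/5, 1/5).
So V = (4/5)·Y + (1/5)·Z = (-86/5, 81/5).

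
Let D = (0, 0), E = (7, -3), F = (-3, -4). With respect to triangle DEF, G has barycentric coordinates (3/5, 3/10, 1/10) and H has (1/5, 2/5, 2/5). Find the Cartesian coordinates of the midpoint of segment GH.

Barycentric coordinates of the midpoint are the average: (2/5, 7/20, 1/4).
Converting: (2/5)·D + (7/20)·E + (1/4)·F = (17/10, -41/20).

(17/10, -41/20)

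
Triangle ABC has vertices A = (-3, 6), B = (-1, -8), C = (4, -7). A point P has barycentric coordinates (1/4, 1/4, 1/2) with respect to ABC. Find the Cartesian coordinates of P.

(1, -4)

P = (1/4)·A + (1/4)·B + (1/2)·C.
x-coordinate: (1/4)·(-3) + (1/4)·(-1) + (1/2)·4 = 1.
y-coordinate: (1/4)·6 + (1/4)·(-8) + (1/2)·(-7) = -4.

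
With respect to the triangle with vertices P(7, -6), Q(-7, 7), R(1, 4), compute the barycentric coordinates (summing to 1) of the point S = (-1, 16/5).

Signed area of the reference triangle: [PQR] = ½·(7·(7−4) + (-7)·(4−(-6)) + 1·(-6−7)) = ½·(21 − 70 − 13) = -31.
[SQR] = ½·((-1)·(7−4) + (-7)·(4−(16/5)) + 1·(16/5−7)) = ½·(-3 − 28/5 − 19/5) = -31/5, so the P-coordinate is (-31/5)/(-31) = 1/5.
[PSR] = ½·(7·(16/5−4) + (-1)·(4−(-6)) + 1·(-6−(16/5))) = ½·(-28/5 − 10 − 46/5) = -62/5, so the Q-coordinate is 2/5.
[PQS] = ½·(7·(7−(16/5)) + (-7)·(16/5−(-6)) + (-1)·(-6−7)) = ½·(133/5 − 322/5 + 13) = -62/5, so the R-coordinate is 2/5.
Check: 1/5 + 2/5 + 2/5 = 1.

(1/5, 2/5, 2/5)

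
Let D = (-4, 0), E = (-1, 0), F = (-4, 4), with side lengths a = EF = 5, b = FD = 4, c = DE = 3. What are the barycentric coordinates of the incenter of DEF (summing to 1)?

(5/12, 1/3, 1/4)

The incenter has barycentric coordinates proportional to the opposite side lengths: (5 : 4 : 3).
Normalizing by 5+4+3 = 12 gives (5/12, 1/3, 1/4).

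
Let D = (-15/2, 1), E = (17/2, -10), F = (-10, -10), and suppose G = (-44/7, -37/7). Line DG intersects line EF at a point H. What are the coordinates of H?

Barycentric coordinates of G with respect to DEF: (3/7, 1/7, 3/7).
On side EF the D-coordinate is zero; dropping G's D-weight 3/7 and renormalizing the remaining 1/7 : 3/7 gives weights 1/4, 3/4 on E, F.
H = (1/4)·(17/2, -10) + (3/4)·(-10, -10) = (-43/8, -10).

(-43/8, -10)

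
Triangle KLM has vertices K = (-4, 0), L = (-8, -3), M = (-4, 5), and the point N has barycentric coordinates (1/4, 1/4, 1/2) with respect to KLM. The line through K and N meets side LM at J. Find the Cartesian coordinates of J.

Line KN meets LM where the K-coordinate vanishes; zeroing N's K-weight and renormalizing leaves L, M-weights 1/4 : 1/2 → (1/3, 2/3).
So J = (1/3)·L + (2/3)·M = (-16/3, 7/3).

(-16/3, 7/3)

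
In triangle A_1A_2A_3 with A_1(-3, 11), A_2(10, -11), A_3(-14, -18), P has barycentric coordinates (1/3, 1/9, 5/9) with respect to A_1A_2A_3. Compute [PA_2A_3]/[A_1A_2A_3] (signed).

The signed ratio [PA_2A_3]/[A_1A_2A_3] equals the barycentric coordinate of P at vertex A_1, which is 1/3.

1/3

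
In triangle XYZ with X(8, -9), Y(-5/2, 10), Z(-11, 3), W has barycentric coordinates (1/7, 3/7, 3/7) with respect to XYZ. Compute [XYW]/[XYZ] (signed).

The signed ratio [XYW]/[XYZ] equals the barycentric coordinate of W at vertex Z, which is 3/7.

3/7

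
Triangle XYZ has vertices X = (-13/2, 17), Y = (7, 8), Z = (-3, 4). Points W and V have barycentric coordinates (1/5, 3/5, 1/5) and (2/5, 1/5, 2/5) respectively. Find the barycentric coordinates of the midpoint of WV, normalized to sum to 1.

(3/10, 2/5, 3/10)

Since both coordinate triples sum to 1, the midpoint's barycentrics are the componentwise average.
(1/5+2/5)/2 = 3/10; similarly 2/5 and 3/10.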